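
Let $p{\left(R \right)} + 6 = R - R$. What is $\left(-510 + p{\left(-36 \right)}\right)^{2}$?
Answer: $266256$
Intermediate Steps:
$p{\left(R \right)} = -6$ ($p{\left(R \right)} = -6 + \left(R - R\right) = -6 + 0 = -6$)
$\left(-510 + p{\left(-36 \right)}\right)^{2} = \left(-510 - 6\right)^{2} = \left(-516\right)^{2} = 266256$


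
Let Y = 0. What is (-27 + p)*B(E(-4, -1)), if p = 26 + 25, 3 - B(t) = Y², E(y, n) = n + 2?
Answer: 72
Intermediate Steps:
E(y, n) = 2 + n
B(t) = 3 (B(t) = 3 - 1*0² = 3 - 1*0 = 3 + 0 = 3)
p = 51
(-27 + p)*B(E(-4, -1)) = (-27 + 51)*3 = 24*3 = 72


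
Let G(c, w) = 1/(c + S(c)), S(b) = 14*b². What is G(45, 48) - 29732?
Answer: -844240139/28395 ≈ -29732.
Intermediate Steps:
G(c, w) = 1/(c + 14*c²)
G(45, 48) - 29732 = 1/(45*(1 + 14*45)) - 29732 = 1/(45*(1 + 630)) - 29732 = (1/45)/631 - 29732 = (1/45)*(1/631) - 29732 = 1/28395 - 29732 = -844240139/28395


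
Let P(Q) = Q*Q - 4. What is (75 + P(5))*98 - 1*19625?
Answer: -10217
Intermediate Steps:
P(Q) = -4 + Q² (P(Q) = Q² - 4 = -4 + Q²)
(75 + P(5))*98 - 1*19625 = (75 + (-4 + 5²))*98 - 1*19625 = (75 + (-4 + 25))*98 - 19625 = (75 + 21)*98 - 19625 = 96*98 - 19625 = 9408 - 19625 = -10217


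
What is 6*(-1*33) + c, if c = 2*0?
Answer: -198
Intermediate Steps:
c = 0
6*(-1*33) + c = 6*(-1*33) + 0 = 6*(-33) + 0 = -198 + 0 = -198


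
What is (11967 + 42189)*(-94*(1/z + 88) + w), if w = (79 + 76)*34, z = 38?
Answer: -3091495260/19 ≈ -1.6271e+8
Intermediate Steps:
w = 5270 (w = 155*34 = 5270)
(11967 + 42189)*(-94*(1/z + 88) + w) = (11967 + 42189)*(-94*(1/38 + 88) + 5270) = 54156*(-94*(1/38 + 88) + 5270) = 54156*(-94*3345/38 + 5270) = 54156*(-157215/19 + 5270) = 54156*(-57085/19) = -3091495260/19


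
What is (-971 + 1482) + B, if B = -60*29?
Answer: -1229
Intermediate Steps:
B = -1740
(-971 + 1482) + B = (-971 + 1482) - 1740 = 511 - 1740 = -1229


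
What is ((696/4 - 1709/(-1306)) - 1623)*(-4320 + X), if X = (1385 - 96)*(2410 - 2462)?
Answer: 67448296690/653 ≈ 1.0329e+8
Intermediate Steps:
X = -67028 (X = 1289*(-52) = -67028)
((696/4 - 1709/(-1306)) - 1623)*(-4320 + X) = ((696/4 - 1709/(-1306)) - 1623)*(-4320 - 67028) = ((696*(¼) - 1709*(-1/1306)) - 1623)*(-71348) = ((174 + 1709/1306) - 1623)*(-71348) = (228953/1306 - 1623)*(-71348) = -1890685/1306*(-71348) = 67448296690/653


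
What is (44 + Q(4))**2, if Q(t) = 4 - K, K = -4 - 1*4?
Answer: 3136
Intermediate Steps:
K = -8 (K = -4 - 4 = -8)
Q(t) = 12 (Q(t) = 4 - 1*(-8) = 4 + 8 = 12)
(44 + Q(4))**2 = (44 + 12)**2 = 56**2 = 3136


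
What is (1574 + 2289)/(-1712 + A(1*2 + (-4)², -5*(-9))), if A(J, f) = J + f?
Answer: -3863/1649 ≈ -2.3426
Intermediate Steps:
(1574 + 2289)/(-1712 + A(1*2 + (-4)², -5*(-9))) = (1574 + 2289)/(-1712 + ((1*2 + (-4)²) - 5*(-9))) = 3863/(-1712 + ((2 + 16) + 45)) = 3863/(-1712 + (18 + 45)) = 3863/(-1712 + 63) = 3863/(-1649) = 3863*(-1/1649) = -3863/1649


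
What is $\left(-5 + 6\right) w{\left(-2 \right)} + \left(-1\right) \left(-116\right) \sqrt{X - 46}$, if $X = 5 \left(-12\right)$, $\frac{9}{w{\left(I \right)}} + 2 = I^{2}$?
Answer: $\frac{9}{2} + 116 i \sqrt{106} \approx 4.5 + 1194.3 i$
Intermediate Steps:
$w{\left(I \right)} = \frac{9}{-2 + I^{2}}$
$X = -60$
$\left(-5 + 6\right) w{\left(-2 \right)} + \left(-1\right) \left(-116\right) \sqrt{X - 46} = \left(-5 + 6\right) \frac{9}{-2 + \left(-2\right)^{2}} + \left(-1\right) \left(-116\right) \sqrt{-60 - 46} = 1 \frac{9}{-2 + 4} + 116 \sqrt{-106} = 1 \cdot \frac{9}{2} + 116 i \sqrt{106} = \frac{9}{2} + 116 i \sqrt{106}$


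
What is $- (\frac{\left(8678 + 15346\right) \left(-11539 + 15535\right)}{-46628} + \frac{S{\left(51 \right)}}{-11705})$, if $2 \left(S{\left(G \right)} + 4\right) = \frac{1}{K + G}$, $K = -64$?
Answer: $\frac{1460782294419}{709514962} \approx 2058.8$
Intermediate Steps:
$S{\left(G \right)} = -4 + \frac{1}{2 \left(-64 + G\right)}$
$- (\frac{\left(8678 + 15346\right) \left(-11539 + 15535\right)}{-46628} + \frac{S{\left(51 \right)}}{-11705}) = - (\frac{\left(8678 + 15346\right) \left(-11539 + 15535\right)}{-46628} + \frac{\frac{1}{2} \frac{1}{-64 + 51} \left(513 - 408\right)}{-11705}) = - (24024 \cdot 3996 \left(- \frac{1}{46628}\right) + \frac{513 - 408}{2 \left(-13\right)} \left(- \frac{1}{11705}\right)) = - (95999904 \left(- \frac{1}{46628}\right) + \frac{1}{2} \left(- \frac{1}{13}\right) 105 \left(- \frac{1}{11705}\right)) = - (- \frac{23999976}{11657} - - \frac{21}{60866}) = - (- \frac{23999976}{11657} + \frac{21}{60866}) = \left(-1\right) \left(- \frac{1460782294419}{709514962}\right) = \frac{1460782294419}{709514962}$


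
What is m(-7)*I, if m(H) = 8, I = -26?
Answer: -208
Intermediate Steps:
m(-7)*I = 8*(-26) = -208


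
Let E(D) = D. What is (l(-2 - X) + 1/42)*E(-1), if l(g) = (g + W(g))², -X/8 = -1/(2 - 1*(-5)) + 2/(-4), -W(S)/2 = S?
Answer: -15007/294 ≈ -51.044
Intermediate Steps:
W(S) = -2*S
X = 36/7 (X = -8*(-1/(2 - 1*(-5)) + 2/(-4)) = -8*(-1/(2 + 5) + 2*(-¼)) = -8*(-1/7 - ½) = -8*(-1*⅐ - ½) = -8*(-⅐ - ½) = -8*(-9/14) = 36/7 ≈ 5.1429)
l(g) = g² (l(g) = (g - 2*g)² = (-g)² = g²)
(l(-2 - X) + 1/42)*E(-1) = ((-2 - 1*36/7)² + 1/42)*(-1) = ((-2 - 36/7)² + 1/42)*(-1) = ((-50/7)² + 1/42)*(-1) = (2500/49 + 1/42)*(-1) = (15007/294)*(-1) = -15007/294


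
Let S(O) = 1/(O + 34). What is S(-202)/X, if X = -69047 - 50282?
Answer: 1/20047272 ≈ 4.9882e-8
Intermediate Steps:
X = -119329
S(O) = 1/(34 + O)
S(-202)/X = 1/((34 - 202)*(-119329)) = -1/119329/(-168) = -1/168*(-1/119329) = 1/20047272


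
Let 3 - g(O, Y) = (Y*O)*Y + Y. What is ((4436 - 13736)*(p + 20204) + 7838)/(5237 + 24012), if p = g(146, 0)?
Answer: -187917262/29249 ≈ -6424.7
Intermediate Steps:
g(O, Y) = 3 - Y - O*Y**2 (g(O, Y) = 3 - ((Y*O)*Y + Y) = 3 - ((O*Y)*Y + Y) = 3 - (O*Y**2 + Y) = 3 - (Y + O*Y**2) = 3 + (-Y - O*Y**2) = 3 - Y - O*Y**2)
p = 3 (p = 3 - 1*0 - 1*146*0**2 = 3 + 0 - 1*146*0 = 3 + 0 + 0 = 3)
((4436 - 13736)*(p + 20204) + 7838)/(5237 + 24012) = ((4436 - 13736)*(3 + 20204) + 7838)/(5237 + 24012) = (-9300*20207 + 7838)/29249 = (-187925100 + 7838)*(1/29249) = -187917262*1/29249 = -187917262/29249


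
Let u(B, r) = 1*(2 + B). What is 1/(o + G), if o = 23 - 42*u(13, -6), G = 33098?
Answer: 1/32491 ≈ 3.0778e-5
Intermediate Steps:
u(B, r) = 2 + B
o = -607 (o = 23 - 42*(2 + 13) = 23 - 42*15 = 23 - 630 = -607)
1/(o + G) = 1/(-607 + 33098) = 1/32491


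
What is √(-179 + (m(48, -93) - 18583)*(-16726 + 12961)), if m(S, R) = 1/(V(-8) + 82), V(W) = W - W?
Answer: √470443114054/82 ≈ 8364.5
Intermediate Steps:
V(W) = 0
m(S, R) = 1/82 (m(S, R) = 1/(0 + 82) = 1/82)
√(-179 + (m(48, -93) - 18583)*(-16726 + 12961)) = √(-179 + (1/82 - 18583)*(-16726 + 12961)) = √(-179 - 1523805/82*(-3765)) = √(-179 + 5737125825/82) = √(5737111147/82) = √470443114054/82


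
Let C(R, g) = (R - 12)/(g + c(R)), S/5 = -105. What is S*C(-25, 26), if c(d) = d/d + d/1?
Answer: 19425/2 ≈ 9712.5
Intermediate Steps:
S = -525 (S = 5*(-105) = -525)
c(d) = 1 + d (c(d) = 1 + d*1 = 1 + d)
C(R, g) = (-12 + R)/(1 + R + g) (C(R, g) = (R - 12)/(g + (1 + R)) = (-12 + R)/(1 + R + g))
S*C(-25, 26) = -525*(-12 - 25)/(1 - 25 + 26) = -525*(-37)/2 = -525*(-37/2) = 19425/2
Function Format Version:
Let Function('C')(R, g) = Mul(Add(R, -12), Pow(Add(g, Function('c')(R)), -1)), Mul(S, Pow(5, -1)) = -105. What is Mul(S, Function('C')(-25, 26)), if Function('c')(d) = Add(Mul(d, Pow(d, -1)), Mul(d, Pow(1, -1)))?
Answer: Rational(19425, 2) ≈ 9712.5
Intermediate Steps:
S = -525 (S = Mul(5, -105) = -525)
Function('c')(d) = Add(1, d) (Function('c')(d) = Add(1, Mul(d, 1)) = Add(1, d))
Function('C')(R, g) = Mul(Pow(Add(1, R, g), -1), Add(-12, R)) (Function('C')(R, g) = Mul(Add(R, -12), Pow(Add(g, Add(1, R)), -1)) = Mul(Add(-12, R), Pow(Add(1, R, g), -1)) = Mul(Pow(Add(1, R, g), -1), Add(-12, R)))
Mul(S, Function('C')(-25, 26)) = Mul(-525, Mul(Pow(Add(1, -25, 26), -1), Add(-12, -25))) = Mul(-525, Mul(Pow(2, -1), -37)) = Mul(-525, Mul(Rational(1, 2), -37)) = Mul(-525, Rational(-37, 2)) = Rational(19425, 2)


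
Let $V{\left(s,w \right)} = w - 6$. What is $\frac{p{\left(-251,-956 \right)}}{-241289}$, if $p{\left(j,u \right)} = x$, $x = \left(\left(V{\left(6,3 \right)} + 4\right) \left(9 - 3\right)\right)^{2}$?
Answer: $- \frac{36}{241289} \approx -0.0001492$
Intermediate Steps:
$V{\left(s,w \right)} = -6 + w$ ($V{\left(s,w \right)} = w - 6 = -6 + w$)
$x = 36$ ($x = \left(\left(\left(-6 + 3\right) + 4\right) \left(9 - 3\right)\right)^{2} = \left(\left(-3 + 4\right) 6\right)^{2} = \left(1 \cdot 6\right)^{2} = 6^{2} = 36$)
$p{\left(j,u \right)} = 36$
$\frac{p{\left(-251,-956 \right)}}{-241289} = \frac{36}{-241289} = 36 \left(- \frac{1}{241289}\right) = - \frac{36}{241289}$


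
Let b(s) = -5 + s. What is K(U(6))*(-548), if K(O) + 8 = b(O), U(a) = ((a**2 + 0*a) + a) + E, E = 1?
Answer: -16440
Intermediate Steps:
U(a) = 1 + a + a**2 (U(a) = ((a**2 + 0*a) + a) + 1 = ((a**2 + 0) + a) + 1 = (a**2 + a) + 1 = (a + a**2) + 1 = 1 + a + a**2)
K(O) = -13 + O (K(O) = -8 + (-5 + O) = -13 + O)
K(U(6))*(-548) = (-13 + (1 + 6 + 6**2))*(-548) = (-13 + (1 + 6 + 36))*(-548) = (-13 + 43)*(-548) = 30*(-548) = -16440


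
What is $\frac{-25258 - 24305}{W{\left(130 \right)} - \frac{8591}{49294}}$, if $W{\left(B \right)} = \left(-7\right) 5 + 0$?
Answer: $\frac{2443158522}{1733881} \approx 1409.1$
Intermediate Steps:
$W{\left(B \right)} = -35$ ($W{\left(B \right)} = -35 + 0 = -35$)
$\frac{-25258 - 24305}{W{\left(130 \right)} - \frac{8591}{49294}} = \frac{-25258 - 24305}{-35 - \frac{8591}{49294}} = - \frac{49563}{-35 - \frac{8591}{49294}} = - \frac{49563}{- \frac{1733881}{49294}} = \left(-49563\right) \left(- \frac{49294}{1733881}\right) = \frac{2443158522}{1733881}$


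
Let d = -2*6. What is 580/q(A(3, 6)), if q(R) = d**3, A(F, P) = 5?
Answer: -145/432 ≈ -0.33565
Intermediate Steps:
d = -12
q(R) = -1728 (q(R) = (-12)**3 = -1728)
580/q(A(3, 6)) = 580/(-1728) = 580*(-1/1728) = -145/432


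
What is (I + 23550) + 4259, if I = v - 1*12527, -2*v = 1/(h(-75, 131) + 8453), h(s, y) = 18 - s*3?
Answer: 265784543/17392 ≈ 15282.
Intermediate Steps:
h(s, y) = 18 - 3*s
v = -1/17392 (v = -1/(2*((18 - 3*(-75)) + 8453)) = -1/(2*((18 + 225) + 8453)) = -1/(2*(243 + 8453)) = -½/8696 = -½*1/8696 = -1/17392 ≈ -5.7498e-5)
I = -217869585/17392 (I = -1/17392 - 1*12527 = -1/17392 - 12527 = -217869585/17392 ≈ -12527.)
(I + 23550) + 4259 = (-217869585/17392 + 23550) + 4259 = 191712015/17392 + 4259 = 265784543/17392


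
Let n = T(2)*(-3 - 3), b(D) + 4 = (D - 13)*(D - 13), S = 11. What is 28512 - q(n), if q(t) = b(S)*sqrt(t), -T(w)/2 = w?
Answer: 28512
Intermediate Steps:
T(w) = -2*w
b(D) = -4 + (-13 + D)**2 (b(D) = -4 + (D - 13)*(D - 13) = -4 + (-13 + D)*(-13 + D) = -4 + (-13 + D)**2)
n = 24 (n = (-2*2)*(-3 - 3) = -4*(-6) = 24)
q(t) = 0 (q(t) = (-4 + (-13 + 11)**2)*sqrt(t) = (-4 + (-2)**2)*sqrt(t) = (-4 + 4)*sqrt(t) = 0*sqrt(t) = 0)
28512 - q(n) = 28512 - 1*0 = 28512 + 0 = 28512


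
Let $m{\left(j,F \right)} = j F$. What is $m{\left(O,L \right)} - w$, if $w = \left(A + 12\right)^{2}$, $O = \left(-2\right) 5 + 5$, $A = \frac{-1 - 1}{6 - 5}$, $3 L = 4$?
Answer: $- \frac{320}{3} \approx -106.67$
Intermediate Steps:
$L = \frac{4}{3}$ ($L = \frac{1}{3} \cdot 4 = \frac{4}{3} \approx 1.3333$)
$A = -2$ ($A = - \frac{2}{1} = \left(-2\right) 1 = -2$)
$O = -5$ ($O = -10 + 5 = -5$)
$m{\left(j,F \right)} = F j$
$w = 100$ ($w = \left(-2 + 12\right)^{2} = 10^{2} = 100$)
$m{\left(O,L \right)} - w = \frac{4}{3} \left(-5\right) - 100 = - \frac{20}{3} - 100 = - \frac{320}{3}$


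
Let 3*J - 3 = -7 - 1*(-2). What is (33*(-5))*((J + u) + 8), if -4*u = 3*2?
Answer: -1925/2 ≈ -962.50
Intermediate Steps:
u = -3/2 (u = -3*2/4 = -1/4*6 = -3/2 ≈ -1.5000)
J = -2/3 (J = 1 + (-7 - 1*(-2))/3 = 1 + (-7 + 2)/3 = 1 + (1/3)*(-5) = 1 - 5/3 = -2/3 ≈ -0.66667)
(33*(-5))*((J + u) + 8) = (33*(-5))*((-2/3 - 3/2) + 8) = -165*(-13/6 + 8) = -165*35/6 = -1925/2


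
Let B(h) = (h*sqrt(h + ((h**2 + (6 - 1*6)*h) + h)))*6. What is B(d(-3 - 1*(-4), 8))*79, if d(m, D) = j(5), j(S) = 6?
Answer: 11376*sqrt(3) ≈ 19704.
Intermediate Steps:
d(m, D) = 6
B(h) = 6*h*sqrt(h**2 + 2*h) (B(h) = (h*sqrt(h + ((h**2 + (6 - 6)*h) + h)))*6 = (h*sqrt(h + ((h**2 + 0*h) + h)))*6 = (h*sqrt(h + ((h**2 + 0) + h)))*6 = (h*sqrt(h + (h**2 + h)))*6 = (h*sqrt(h + (h + h**2)))*6 = (h*sqrt(h**2 + 2*h))*6 = 6*h*sqrt(h**2 + 2*h))
B(d(-3 - 1*(-4), 8))*79 = (6*6*sqrt(6*(2 + 6)))*79 = (6*6*sqrt(6*8))*79 = (6*6*sqrt(48))*79 = (6*6*(4*sqrt(3)))*79 = (144*sqrt(3))*79 = 11376*sqrt(3)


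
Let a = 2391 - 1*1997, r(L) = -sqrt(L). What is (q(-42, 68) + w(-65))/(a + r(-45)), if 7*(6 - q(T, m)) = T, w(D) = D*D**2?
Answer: -108197522/155281 - 823839*I*sqrt(5)/155281 ≈ -696.79 - 11.863*I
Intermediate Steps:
w(D) = D**3
q(T, m) = 6 - T/7
a = 394 (a = 2391 - 1997 = 394)
(q(-42, 68) + w(-65))/(a + r(-45)) = ((6 - 1/7*(-42)) + (-65)**3)/(394 - sqrt(-45)) = ((6 + 6) - 274625)/(394 - 3*I*sqrt(5)) = (12 - 274625)/(394 - 3*I*sqrt(5)) = -274613/(394 - 3*I*sqrt(5))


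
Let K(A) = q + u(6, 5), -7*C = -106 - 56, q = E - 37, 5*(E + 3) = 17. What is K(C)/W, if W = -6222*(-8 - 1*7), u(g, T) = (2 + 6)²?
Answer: 137/466650 ≈ 0.00029358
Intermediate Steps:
E = ⅖ (E = -3 + (⅕)*17 = -3 + 17/5 = ⅖ ≈ 0.40000)
q = -183/5 (q = ⅖ - 37 = -183/5 ≈ -36.600)
C = 162/7 (C = -(-106 - 56)/7 = -⅐*(-162) = 162/7 ≈ 23.143)
u(g, T) = 64 (u(g, T) = 8² = 64)
W = 93330 (W = -6222*(-8 - 7) = -6222*(-15) = 93330)
K(A) = 137/5 (K(A) = -183/5 + 64 = 137/5)
K(C)/W = (137/5)/93330 = (137/5)*(1/93330) = 137/466650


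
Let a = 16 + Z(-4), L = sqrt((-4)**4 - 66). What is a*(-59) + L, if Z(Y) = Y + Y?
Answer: -472 + sqrt(190) ≈ -458.22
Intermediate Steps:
Z(Y) = 2*Y
L = sqrt(190) (L = sqrt(256 - 66) = sqrt(190) ≈ 13.784)
a = 8 (a = 16 + 2*(-4) = 16 - 8 = 8)
a*(-59) + L = 8*(-59) + sqrt(190) = -472 + sqrt(190)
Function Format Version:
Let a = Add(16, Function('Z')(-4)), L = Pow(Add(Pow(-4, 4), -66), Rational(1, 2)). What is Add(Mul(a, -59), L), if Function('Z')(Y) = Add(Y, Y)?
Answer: Add(-472, Pow(190, Rational(1, 2))) ≈ -458.22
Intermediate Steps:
Function('Z')(Y) = Mul(2, Y)
L = Pow(190, Rational(1, 2)) (L = Pow(Add(256, -66), Rational(1, 2)) = Pow(190, Rational(1, 2)) ≈ 13.784)
a = 8 (a = Add(16, Mul(2, -4)) = Add(16, -8) = 8)
Add(Mul(a, -59), L) = Add(Mul(8, -59), Pow(190, Rational(1, 2))) = Add(-472, Pow(190, Rational(1, 2)))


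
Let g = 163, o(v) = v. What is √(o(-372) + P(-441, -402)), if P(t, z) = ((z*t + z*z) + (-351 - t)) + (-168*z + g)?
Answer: √406303 ≈ 637.42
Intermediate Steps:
P(t, z) = -188 + z² - t - 168*z + t*z (P(t, z) = ((z*t + z*z) + (-351 - t)) + (-168*z + 163) = ((t*z + z²) + (-351 - t)) + (163 - 168*z) = ((z² + t*z) + (-351 - t)) + (163 - 168*z) = (-351 + z² - t + t*z) + (163 - 168*z) = -188 + z² - t - 168*z + t*z)
√(o(-372) + P(-441, -402)) = √(-372 + (-188 + (-402)² - 1*(-441) - 168*(-402) - 441*(-402))) = √(-372 + (-188 + 161604 + 441 + 67536 + 177282)) = √(-372 + 406675) = √406303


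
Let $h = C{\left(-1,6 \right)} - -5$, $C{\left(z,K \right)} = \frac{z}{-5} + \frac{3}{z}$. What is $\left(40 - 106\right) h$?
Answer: $- \frac{726}{5} \approx -145.2$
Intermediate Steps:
$C{\left(z,K \right)} = \frac{3}{z} - \frac{z}{5}$ ($C{\left(z,K \right)} = z \left(- \frac{1}{5}\right) + \frac{3}{z} = - \frac{z}{5} + \frac{3}{z} = \frac{3}{z} - \frac{z}{5}$)
$h = \frac{11}{5}$ ($h = \left(\frac{3}{-1} - - \frac{1}{5}\right) - -5 = \left(3 \left(-1\right) + \frac{1}{5}\right) + 5 = \left(-3 + \frac{1}{5}\right) + 5 = - \frac{14}{5} + 5 = \frac{11}{5} \approx 2.2$)
$\left(40 - 106\right) h = \left(40 - 106\right) \frac{11}{5} = \left(-66\right) \frac{11}{5} = - \frac{726}{5}$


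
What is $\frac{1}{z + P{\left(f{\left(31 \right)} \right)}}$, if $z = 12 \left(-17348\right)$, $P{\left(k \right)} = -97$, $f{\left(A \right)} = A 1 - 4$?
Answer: $- \frac{1}{208273} \approx -4.8014 \cdot 10^{-6}$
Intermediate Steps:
$f{\left(A \right)} = -4 + A$ ($f{\left(A \right)} = A - 4 = -4 + A$)
$z = -208176$
$\frac{1}{z + P{\left(f{\left(31 \right)} \right)}} = \frac{1}{-208176 - 97} = \frac{1}{-208273} = - \frac{1}{208273}$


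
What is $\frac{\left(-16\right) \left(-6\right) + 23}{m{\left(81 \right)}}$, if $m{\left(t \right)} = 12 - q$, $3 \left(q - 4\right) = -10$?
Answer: $\frac{21}{2} \approx 10.5$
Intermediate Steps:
$q = \frac{2}{3}$ ($q = 4 + \frac{1}{3} \left(-10\right) = 4 - \frac{10}{3} = \frac{2}{3} \approx 0.66667$)
$m{\left(t \right)} = \frac{34}{3}$ ($m{\left(t \right)} = 12 - \frac{2}{3} = \frac{34}{3}$)
$\frac{\left(-16\right) \left(-6\right) + 23}{m{\left(81 \right)}} = \frac{\left(-16\right) \left(-6\right) + 23}{\frac{34}{3}} = \left(96 + 23\right) \frac{3}{34} = 119 \cdot \frac{3}{34} = \frac{21}{2}$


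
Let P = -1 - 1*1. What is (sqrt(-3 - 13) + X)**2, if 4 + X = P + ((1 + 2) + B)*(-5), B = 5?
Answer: 2100 - 368*I ≈ 2100.0 - 368.0*I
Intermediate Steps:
P = -2 (P = -1 - 1 = -2)
X = -46 (X = -4 + (-2 + ((1 + 2) + 5)*(-5)) = -4 + (-2 + (3 + 5)*(-5)) = -4 + (-2 + 8*(-5)) = -4 + (-2 - 40) = -4 - 42 = -46)
(sqrt(-3 - 13) + X)**2 = (sqrt(-3 - 13) - 46)**2 = (sqrt(-16) - 46)**2 = (4*I - 46)**2 = (-46 + 4*I)**2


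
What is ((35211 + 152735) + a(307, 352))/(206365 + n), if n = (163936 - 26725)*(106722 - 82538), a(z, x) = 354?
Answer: 188300/3318517189 ≈ 5.6742e-5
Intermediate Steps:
n = 3318310824 (n = 137211*24184 = 3318310824)
((35211 + 152735) + a(307, 352))/(206365 + n) = ((35211 + 152735) + 354)/(206365 + 3318310824) = (187946 + 354)/3318517189 = 188300*(1/3318517189) = 188300/3318517189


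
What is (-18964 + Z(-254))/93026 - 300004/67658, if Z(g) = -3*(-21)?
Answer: -14593487981/3146976554 ≈ -4.6373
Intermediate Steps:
Z(g) = 63
(-18964 + Z(-254))/93026 - 300004/67658 = (-18964 + 63)/93026 - 300004/67658 = -18901*1/93026 - 300004*1/67658 = -18901/93026 - 150002/33829 = -14593487981/3146976554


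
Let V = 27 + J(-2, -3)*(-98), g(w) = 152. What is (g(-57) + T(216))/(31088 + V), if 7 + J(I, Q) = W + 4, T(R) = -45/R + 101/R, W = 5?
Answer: 4111/834813 ≈ 0.0049245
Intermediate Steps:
T(R) = 56/R
J(I, Q) = 2 (J(I, Q) = -7 + (5 + 4) = -7 + 9 = 2)
V = -169 (V = 27 + 2*(-98) = 27 - 196 = -169)
(g(-57) + T(216))/(31088 + V) = (152 + 56/216)/(31088 - 169) = (152 + 56*(1/216))/30919 = (152 + 7/27)*(1/30919) = (4111/27)*(1/30919) = 4111/834813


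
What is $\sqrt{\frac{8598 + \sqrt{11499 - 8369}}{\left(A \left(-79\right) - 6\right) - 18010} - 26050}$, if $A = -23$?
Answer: $\frac{\sqrt{-6835857285052 - 16199 \sqrt{3130}}}{16199} \approx 161.4 i$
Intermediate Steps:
$\sqrt{\frac{8598 + \sqrt{11499 - 8369}}{\left(A \left(-79\right) - 6\right) - 18010} - 26050} = \sqrt{\frac{8598 + \sqrt{11499 - 8369}}{\left(\left(-23\right) \left(-79\right) - 6\right) - 18010} - 26050} = \sqrt{\frac{8598 + \sqrt{3130}}{\left(1817 - 6\right) - 18010} - 26050} = \sqrt{\frac{8598 + \sqrt{3130}}{1811 - 18010} - 26050} = \sqrt{\frac{8598 + \sqrt{3130}}{-16199} - 26050} = \sqrt{\left(8598 + \sqrt{3130}\right) \left(- \frac{1}{16199}\right) - 26050} = \sqrt{\left(- \frac{8598}{16199} - \frac{\sqrt{3130}}{16199}\right) - 26050} = \sqrt{- \frac{421992548}{16199} - \frac{\sqrt{3130}}{16199}}$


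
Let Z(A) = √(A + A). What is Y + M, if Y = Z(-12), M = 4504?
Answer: 4504 + 2*I*√6 ≈ 4504.0 + 4.899*I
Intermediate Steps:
Z(A) = √2*√A (Z(A) = √(2*A) = √2*√A)
Y = 2*I*√6 (Y = √2*√(-12) = √2*(2*I*√3) = 2*I*√6 ≈ 4.899*I)
Y + M = 2*I*√6 + 4504 = 4504 + 2*I*√6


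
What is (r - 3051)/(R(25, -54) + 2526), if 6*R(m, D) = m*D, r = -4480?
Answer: -7531/2301 ≈ -3.2729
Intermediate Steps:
R(m, D) = D*m/6 (R(m, D) = (m*D)/6 = (D*m)/6 = D*m/6)
(r - 3051)/(R(25, -54) + 2526) = (-4480 - 3051)/((⅙)*(-54)*25 + 2526) = -7531/(-225 + 2526) = -7531/2301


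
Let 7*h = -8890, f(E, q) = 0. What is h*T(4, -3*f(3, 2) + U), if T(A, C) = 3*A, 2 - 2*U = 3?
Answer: -15240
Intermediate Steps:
U = -1/2 (U = 1 - 1/2*3 = 1 - 3/2 = -1/2 ≈ -0.50000)
h = -1270 (h = (1/7)*(-8890) = -1270)
h*T(4, -3*f(3, 2) + U) = -3810*4 = -1270*12 = -15240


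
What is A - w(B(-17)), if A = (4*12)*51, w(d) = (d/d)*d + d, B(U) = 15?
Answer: 2418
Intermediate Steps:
w(d) = 2*d (w(d) = 1*d + d = d + d = 2*d)
A = 2448 (A = 48*51 = 2448)
A - w(B(-17)) = 2448 - 2*15 = 2448 - 1*30 = 2448 - 30 = 2418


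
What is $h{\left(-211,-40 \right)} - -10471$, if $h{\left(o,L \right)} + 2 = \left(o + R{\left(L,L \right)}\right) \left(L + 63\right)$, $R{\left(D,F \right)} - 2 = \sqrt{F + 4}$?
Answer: $5662 + 138 i \approx 5662.0 + 138.0 i$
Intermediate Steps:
$R{\left(D,F \right)} = 2 + \sqrt{4 + F}$ ($R{\left(D,F \right)} = 2 + \sqrt{F + 4} = 2 + \sqrt{4 + F}$)
$h{\left(o,L \right)} = -2 + \left(63 + L\right) \left(2 + o + \sqrt{4 + L}\right)$ ($h{\left(o,L \right)} = -2 + \left(o + \left(2 + \sqrt{4 + L}\right)\right) \left(L + 63\right) = -2 + \left(2 + o + \sqrt{4 + L}\right) \left(63 + L\right) = -2 + \left(63 + L\right) \left(2 + o + \sqrt{4 + L}\right)$)
$h{\left(-211,-40 \right)} - -10471 = \left(124 + 63 \left(-211\right) + 63 \sqrt{4 - 40} - -8440 - 40 \left(2 + \sqrt{4 - 40}\right)\right) - -10471 = \left(124 - 13293 + 63 \sqrt{-36} + 8440 - 40 \left(2 + \sqrt{-36}\right)\right) + 10471 = \left(124 - 13293 + 63 \cdot 6 i + 8440 - 40 \left(2 + 6 i\right)\right) + 10471 = \left(124 - 13293 + 378 i + 8440 - \left(80 + 240 i\right)\right) + 10471 = \left(-4809 + 138 i\right) + 10471 = 5662 + 138 i$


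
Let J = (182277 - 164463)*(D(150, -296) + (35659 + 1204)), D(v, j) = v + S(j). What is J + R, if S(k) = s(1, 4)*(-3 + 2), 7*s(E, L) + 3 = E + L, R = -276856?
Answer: 4613473454/7 ≈ 6.5907e+8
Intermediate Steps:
s(E, L) = -3/7 + E/7 + L/7 (s(E, L) = -3/7 + (E + L)/7 = -3/7 + (E/7 + L/7) = -3/7 + E/7 + L/7)
S(k) = -2/7 (S(k) = (-3/7 + (1/7)*1 + (1/7)*4)*(-3 + 2) = (-3/7 + 1/7 + 4/7)*(-1) = (2/7)*(-1) = -2/7)
D(v, j) = -2/7 + v (D(v, j) = v - 2/7 = -2/7 + v)
J = 4615411446/7 (J = (182277 - 164463)*((-2/7 + 150) + (35659 + 1204)) = 17814*(1048/7 + 36863) = 17814*(259089/7) = 4615411446/7 ≈ 6.5934e+8)
J + R = 4615411446/7 - 276856 = 4613473454/7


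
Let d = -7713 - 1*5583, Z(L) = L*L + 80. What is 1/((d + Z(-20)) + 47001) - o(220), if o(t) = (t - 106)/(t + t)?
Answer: -77933/300828 ≈ -0.25906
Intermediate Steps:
o(t) = (-106 + t)/(2*t) (o(t) = (-106 + t)/((2*t)) = (-106 + t)*(1/(2*t)) = (-106 + t)/(2*t))
Z(L) = 80 + L² (Z(L) = L² + 80 = 80 + L²)
d = -13296 (d = -7713 - 5583 = -13296)
1/((d + Z(-20)) + 47001) - o(220) = 1/((-13296 + (80 + (-20)²)) + 47001) - (-106 + 220)/(2*220) = 1/((-13296 + (80 + 400)) + 47001) - 114/(2*220) = 1/((-13296 + 480) + 47001) - 1*57/220 = 1/(-12816 + 47001) - 57/220 = 1/34185 - 57/220 = -77933/300828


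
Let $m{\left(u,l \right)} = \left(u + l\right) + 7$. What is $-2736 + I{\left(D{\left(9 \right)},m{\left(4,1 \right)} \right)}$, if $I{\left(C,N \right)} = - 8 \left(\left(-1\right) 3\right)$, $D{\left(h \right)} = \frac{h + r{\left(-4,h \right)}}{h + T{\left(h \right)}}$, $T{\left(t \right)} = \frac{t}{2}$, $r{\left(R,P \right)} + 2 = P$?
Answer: $-2712$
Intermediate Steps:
$r{\left(R,P \right)} = -2 + P$
$T{\left(t \right)} = \frac{t}{2}$ ($T{\left(t \right)} = t \frac{1}{2} = \frac{t}{2}$)
$m{\left(u,l \right)} = 7 + l + u$ ($m{\left(u,l \right)} = \left(l + u\right) + 7 = 7 + l + u$)
$D{\left(h \right)} = \frac{2 \left(-2 + 2 h\right)}{3 h}$ ($D{\left(h \right)} = \frac{h + \left(-2 + h\right)}{h + \frac{h}{2}} = \frac{-2 + 2 h}{\frac{3}{2} h} = \left(-2 + 2 h\right) \frac{2}{3 h} = \frac{2 \left(-2 + 2 h\right)}{3 h}$)
$I{\left(C,N \right)} = 24$ ($I{\left(C,N \right)} = \left(-8\right) \left(-3\right) = 24$)
$-2736 + I{\left(D{\left(9 \right)},m{\left(4,1 \right)} \right)} = -2736 + 24 = -2712$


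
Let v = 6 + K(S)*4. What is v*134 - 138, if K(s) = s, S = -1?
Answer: 130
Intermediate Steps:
v = 2 (v = 6 - 1*4 = 6 - 4 = 2)
v*134 - 138 = 2*134 - 138 = 268 - 138 = 130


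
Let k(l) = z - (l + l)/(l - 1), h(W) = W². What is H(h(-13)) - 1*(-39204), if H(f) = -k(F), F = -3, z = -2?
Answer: 78415/2 ≈ 39208.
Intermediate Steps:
k(l) = -2 - 2*l/(-1 + l) (k(l) = -2 - (l + l)/(l - 1) = -2 - 2*l/(-1 + l))
H(f) = 7/2 (H(f) = -2*(1 - 2*(-3))/(-1 - 3) = -2*(1 + 6)/(-4) = -2*(-1)*7/4 = -1*(-7/2) = 7/2)
H(h(-13)) - 1*(-39204) = 7/2 - 1*(-39204) = 7/2 + 39204 = 78415/2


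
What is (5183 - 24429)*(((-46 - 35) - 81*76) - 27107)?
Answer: 641738624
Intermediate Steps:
(5183 - 24429)*(((-46 - 35) - 81*76) - 27107) = -19246*((-81 - 6156) - 27107) = -19246*(-6237 - 27107) = -19246*(-33344) = 641738624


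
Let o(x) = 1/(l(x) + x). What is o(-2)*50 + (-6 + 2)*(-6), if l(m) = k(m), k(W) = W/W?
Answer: -26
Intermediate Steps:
k(W) = 1
l(m) = 1
o(x) = 1/(1 + x)
o(-2)*50 + (-6 + 2)*(-6) = 50/(1 - 2) + (-6 + 2)*(-6) = 50/(-1) - 4*(-6) = -1*50 + 24 = -50 + 24 = -26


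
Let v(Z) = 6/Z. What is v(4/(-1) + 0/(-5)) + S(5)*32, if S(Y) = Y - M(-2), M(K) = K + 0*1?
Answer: 445/2 ≈ 222.50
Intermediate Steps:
M(K) = K (M(K) = K + 0 = K)
S(Y) = 2 + Y (S(Y) = Y - 1*(-2) = Y + 2 = 2 + Y)
v(4/(-1) + 0/(-5)) + S(5)*32 = 6/(4/(-1) + 0/(-5)) + (2 + 5)*32 = 6/(4*(-1) + 0*(-1/5)) + 7*32 = 6/(-4 + 0) + 224 = 6/(-4) + 224 = 6*(-1/4) + 224 = -3/2 + 224 = 445/2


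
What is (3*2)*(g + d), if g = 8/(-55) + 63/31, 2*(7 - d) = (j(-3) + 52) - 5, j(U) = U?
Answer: -134148/1705 ≈ -78.679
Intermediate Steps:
d = -15 (d = 7 - ((-3 + 52) - 5)/2 = 7 - (49 - 5)/2 = 7 - ½*44 = 7 - 22 = -15)
g = 3217/1705 (g = 8*(-1/55) + 63*(1/31) = -8/55 + 63/31 = 3217/1705 ≈ 1.8868)
(3*2)*(g + d) = (3*2)*(3217/1705 - 15) = 6*(-22358/1705) = -134148/1705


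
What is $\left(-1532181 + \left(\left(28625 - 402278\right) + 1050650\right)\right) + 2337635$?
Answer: $1482451$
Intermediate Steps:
$\left(-1532181 + \left(\left(28625 - 402278\right) + 1050650\right)\right) + 2337635 = \left(-1532181 + \left(-373653 + 1050650\right)\right) + 2337635 = \left(-1532181 + 676997\right) + 2337635 = -855184 + 2337635 = 1482451$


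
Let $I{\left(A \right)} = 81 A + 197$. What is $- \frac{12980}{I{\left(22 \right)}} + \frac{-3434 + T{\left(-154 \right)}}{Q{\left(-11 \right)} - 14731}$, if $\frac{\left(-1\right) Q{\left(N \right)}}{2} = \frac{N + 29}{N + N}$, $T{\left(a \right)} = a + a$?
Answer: $- \frac{2021598942}{320643517} \approx -6.3048$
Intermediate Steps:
$T{\left(a \right)} = 2 a$
$Q{\left(N \right)} = - \frac{29 + N}{N}$ ($Q{\left(N \right)} = - 2 \frac{N + 29}{N + N} = - 2 \frac{29 + N}{2 N} = - \frac{29 + N}{N}$)
$I{\left(A \right)} = 197 + 81 A$
$- \frac{12980}{I{\left(22 \right)}} + \frac{-3434 + T{\left(-154 \right)}}{Q{\left(-11 \right)} - 14731} = - \frac{12980}{197 + 81 \cdot 22} + \frac{-3434 + 2 \left(-154\right)}{\frac{-29 - -11}{-11} - 14731} = - \frac{12980}{197 + 1782} + \frac{-3434 - 308}{- \frac{-29 + 11}{11} - 14731} = - \frac{12980}{1979} - \frac{3742}{\left(- \frac{1}{11}\right) \left(-18\right) - 14731} = \left(-12980\right) \frac{1}{1979} - \frac{3742}{\frac{18}{11} - 14731} = - \frac{12980}{1979} - \frac{3742}{- \frac{162023}{11}} = - \frac{12980}{1979} - - \frac{41162}{162023} = - \frac{12980}{1979} + \frac{41162}{162023} = - \frac{2021598942}{320643517}$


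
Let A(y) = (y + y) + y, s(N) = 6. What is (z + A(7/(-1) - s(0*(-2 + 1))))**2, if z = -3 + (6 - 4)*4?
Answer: 1156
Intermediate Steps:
A(y) = 3*y (A(y) = 2*y + y = 3*y)
z = 5 (z = -3 + 2*4 = -3 + 8 = 5)
(z + A(7/(-1) - s(0*(-2 + 1))))**2 = (5 + 3*(7/(-1) - 1*6))**2 = (5 + 3*(7*(-1) - 6))**2 = (5 + 3*(-7 - 6))**2 = (5 + 3*(-13))**2 = (5 - 39)**2 = (-34)**2 = 1156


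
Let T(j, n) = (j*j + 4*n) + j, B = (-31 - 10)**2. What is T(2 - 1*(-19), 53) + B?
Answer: 2355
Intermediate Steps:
B = 1681 (B = (-41)**2 = 1681)
T(j, n) = j + j**2 + 4*n (T(j, n) = (j**2 + 4*n) + j = j + j**2 + 4*n)
T(2 - 1*(-19), 53) + B = ((2 - 1*(-19)) + (2 - 1*(-19))**2 + 4*53) + 1681 = ((2 + 19) + (2 + 19)**2 + 212) + 1681 = (21 + 21**2 + 212) + 1681 = (21 + 441 + 212) + 1681 = 674 + 1681 = 2355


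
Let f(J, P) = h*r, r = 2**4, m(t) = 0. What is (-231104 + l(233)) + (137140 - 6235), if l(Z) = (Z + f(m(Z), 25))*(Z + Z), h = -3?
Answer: -13989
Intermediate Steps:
r = 16
f(J, P) = -48 (f(J, P) = -3*16 = -48)
l(Z) = 2*Z*(-48 + Z) (l(Z) = (Z - 48)*(Z + Z) = (-48 + Z)*(2*Z) = 2*Z*(-48 + Z))
(-231104 + l(233)) + (137140 - 6235) = (-231104 + 2*233*(-48 + 233)) + (137140 - 6235) = (-231104 + 2*233*185) + 130905 = (-231104 + 86210) + 130905 = -144894 + 130905 = -13989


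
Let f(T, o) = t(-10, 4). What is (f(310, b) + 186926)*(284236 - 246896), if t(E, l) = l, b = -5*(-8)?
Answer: 6979966200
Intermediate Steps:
b = 40
f(T, o) = 4
(f(310, b) + 186926)*(284236 - 246896) = (4 + 186926)*(284236 - 246896) = 186930*37340 = 6979966200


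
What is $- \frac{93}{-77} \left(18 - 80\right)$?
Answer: $- \frac{5766}{77} \approx -74.883$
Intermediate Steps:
$- \frac{93}{-77} \left(18 - 80\right) = \left(-93\right) \left(- \frac{1}{77}\right) \left(-62\right) = \frac{93}{77} \left(-62\right) = - \frac{5766}{77}$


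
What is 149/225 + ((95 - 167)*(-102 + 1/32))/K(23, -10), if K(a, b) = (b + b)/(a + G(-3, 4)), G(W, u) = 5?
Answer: -9250009/900 ≈ -10278.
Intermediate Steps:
K(a, b) = 2*b/(5 + a) (K(a, b) = (b + b)/(a + 5) = (2*b)/(5 + a) = 2*b/(5 + a))
149/225 + ((95 - 167)*(-102 + 1/32))/K(23, -10) = 149/225 + ((95 - 167)*(-102 + 1/32))/((2*(-10)/(5 + 23))) = 149*(1/225) + (-72*(-102 + 1/32))/((2*(-10)/28)) = 149/225 + (-72*(-3263/32))/((2*(-10)*(1/28))) = 149/225 + 29367/(4*(-5/7)) = 149/225 + (29367/4)*(-7/5) = 149/225 - 205569/20 = -9250009/900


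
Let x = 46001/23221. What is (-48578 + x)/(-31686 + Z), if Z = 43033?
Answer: -1127983737/263488687 ≈ -4.2810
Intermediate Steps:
x = 46001/23221 (x = 46001*(1/23221) = 46001/23221 ≈ 1.9810)
(-48578 + x)/(-31686 + Z) = (-48578 + 46001/23221)/(-31686 + 43033) = -1127983737/23221/11347 = -1127983737/23221*1/11347 = -1127983737/263488687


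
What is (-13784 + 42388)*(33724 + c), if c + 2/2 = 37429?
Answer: 2035231808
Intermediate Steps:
c = 37428 (c = -1 + 37429 = 37428)
(-13784 + 42388)*(33724 + c) = (-13784 + 42388)*(33724 + 37428) = 28604*71152 = 2035231808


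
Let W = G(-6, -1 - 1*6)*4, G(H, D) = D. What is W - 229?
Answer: -257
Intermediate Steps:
W = -28 (W = (-1 - 1*6)*4 = (-1 - 6)*4 = -7*4 = -28)
W - 229 = -28 - 229 = -257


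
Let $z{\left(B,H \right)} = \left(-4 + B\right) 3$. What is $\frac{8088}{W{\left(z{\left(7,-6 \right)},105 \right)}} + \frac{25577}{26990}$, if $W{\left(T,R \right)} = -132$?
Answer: $- \frac{17909913}{296890} \approx -60.325$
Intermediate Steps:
$z{\left(B,H \right)} = -12 + 3 B$
$\frac{8088}{W{\left(z{\left(7,-6 \right)},105 \right)}} + \frac{25577}{26990} = \frac{8088}{-132} + \frac{25577}{26990} = 8088 \left(- \frac{1}{132}\right) + 25577 \cdot \frac{1}{26990} = - \frac{674}{11} + \frac{25577}{26990} = - \frac{17909913}{296890}$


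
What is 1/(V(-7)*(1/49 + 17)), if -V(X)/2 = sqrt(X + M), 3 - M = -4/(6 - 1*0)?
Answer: 49*I*sqrt(30)/16680 ≈ 0.01609*I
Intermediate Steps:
M = 11/3 (M = 3 - (-4)/(6 - 1*0) = 3 - (-4)/(6 + 0) = 3 - (-4)/6 = 3 - 1*(-2/3) = 3 + 2/3 = 11/3 ≈ 3.6667)
V(X) = -2*sqrt(11/3 + X) (V(X) = -2*sqrt(X + 11/3) = -2*sqrt(11/3 + X))
1/(V(-7)*(1/49 + 17)) = 1/((-2*sqrt(33 + 9*(-7))/3)*(1/49 + 17)) = 1/((-2*sqrt(33 - 63)/3)*(1/49 + 17)) = 1/(-2*I*sqrt(30)/3*(834/49)) = 1/(-556*I*sqrt(30)/49) = 49*I*sqrt(30)/16680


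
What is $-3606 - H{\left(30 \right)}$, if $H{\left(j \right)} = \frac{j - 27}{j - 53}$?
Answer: $- \frac{82935}{23} \approx -3605.9$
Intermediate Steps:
$H{\left(j \right)} = \frac{-27 + j}{-53 + j}$
$-3606 - H{\left(30 \right)} = -3606 - \frac{-27 + 30}{-53 + 30} = -3606 - \frac{1}{-23} \cdot 3 = -3606 - \left(- \frac{1}{23}\right) 3 = -3606 - - \frac{3}{23} = -3606 + \frac{3}{23} = - \frac{82935}{23}$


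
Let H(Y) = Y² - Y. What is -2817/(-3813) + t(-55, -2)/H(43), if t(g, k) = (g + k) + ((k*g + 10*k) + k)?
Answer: 1735235/2295426 ≈ 0.75595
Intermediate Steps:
t(g, k) = g + 12*k + g*k (t(g, k) = (g + k) + ((g*k + 10*k) + k) = (g + k) + ((10*k + g*k) + k) = (g + k) + (11*k + g*k) = g + 12*k + g*k)
-2817/(-3813) + t(-55, -2)/H(43) = -2817/(-3813) + (-55 + 12*(-2) - 55*(-2))/((43*(-1 + 43))) = -2817*(-1/3813) + (-55 - 24 + 110)/((43*42)) = 939/1271 + 31/1806 = 1735235/2295426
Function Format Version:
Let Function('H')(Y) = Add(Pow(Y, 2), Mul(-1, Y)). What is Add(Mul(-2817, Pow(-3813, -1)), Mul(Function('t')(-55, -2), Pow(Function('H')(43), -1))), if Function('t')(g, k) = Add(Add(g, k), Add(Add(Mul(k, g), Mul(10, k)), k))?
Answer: Rational(1735235, 2295426) ≈ 0.75595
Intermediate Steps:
Function('t')(g, k) = Add(g, Mul(12, k), Mul(g, k)) (Function('t')(g, k) = Add(Add(g, k), Add(Add(Mul(g, k), Mul(10, k)), k)) = Add(Add(g, k), Add(Add(Mul(10, k), Mul(g, k)), k)) = Add(Add(g, k), Add(Mul(11, k), Mul(g, k))) = Add(g, Mul(12, k), Mul(g, k)))
Add(Mul(-2817, Pow(-3813, -1)), Mul(Function('t')(-55, -2), Pow(Function('H')(43), -1))) = Add(Mul(-2817, Pow(-3813, -1)), Mul(Add(-55, Mul(12, -2), Mul(-55, -2)), Pow(Mul(43, Add(-1, 43)), -1))) = Add(Mul(-2817, Rational(-1, 3813)), Mul(Add(-55, -24, 110), Pow(Mul(43, 42), -1))) = Add(Rational(939, 1271), Mul(31, Pow(1806, -1))) = Add(Rational(939, 1271), Mul(31, Rational(1, 1806))) = Add(Rational(939, 1271), Rational(31, 1806)) = Rational(1735235, 2295426)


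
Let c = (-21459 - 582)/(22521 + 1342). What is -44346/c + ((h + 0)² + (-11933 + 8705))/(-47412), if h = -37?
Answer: 5574752806955/116111988 ≈ 48012.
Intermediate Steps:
c = -22041/23863 ≈ -0.92365
-44346/c + ((h + 0)² + (-11933 + 8705))/(-47412) = -44346/(-22041/23863) + ((-37 + 0)² + (-11933 + 8705))/(-47412) = -44346*(-23863/22041) + ((-37)² - 3228)*(-1/47412) = 352742866/7347 + (1369 - 3228)*(-1/47412) = 352742866/7347 - 1859*(-1/47412) = 352742866/7347 + 1859/47412 = 5574752806955/116111988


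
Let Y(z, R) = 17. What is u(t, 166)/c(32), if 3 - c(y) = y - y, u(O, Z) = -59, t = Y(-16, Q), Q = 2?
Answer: -59/3 ≈ -19.667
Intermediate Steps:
t = 17
c(y) = 3 (c(y) = 3 - (y - y) = 3 - 1*0 = 3 + 0 = 3)
u(t, 166)/c(32) = -59/3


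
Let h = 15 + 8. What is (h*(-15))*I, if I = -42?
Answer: 14490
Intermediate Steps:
h = 23
(h*(-15))*I = (23*(-15))*(-42) = -345*(-42) = 14490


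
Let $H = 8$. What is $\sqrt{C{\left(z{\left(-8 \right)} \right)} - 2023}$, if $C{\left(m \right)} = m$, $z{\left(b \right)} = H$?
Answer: $i \sqrt{2015} \approx 44.889 i$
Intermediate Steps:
$z{\left(b \right)} = 8$
$\sqrt{C{\left(z{\left(-8 \right)} \right)} - 2023} = \sqrt{8 - 2023} = \sqrt{-2015} = i \sqrt{2015}$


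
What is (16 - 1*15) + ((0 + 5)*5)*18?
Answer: 451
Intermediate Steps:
(16 - 1*15) + ((0 + 5)*5)*18 = (16 - 15) + (5*5)*18 = 1 + 25*18 = 1 + 450 = 451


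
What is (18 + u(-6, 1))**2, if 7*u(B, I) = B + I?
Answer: 14641/49 ≈ 298.80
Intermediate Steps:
u(B, I) = B/7 + I/7 (u(B, I) = (B + I)/7 = B/7 + I/7)
(18 + u(-6, 1))**2 = (18 + ((1/7)*(-6) + (1/7)*1))**2 = (18 + (-6/7 + 1/7))**2 = (18 - 5/7)**2 = (121/7)**2 = 14641/49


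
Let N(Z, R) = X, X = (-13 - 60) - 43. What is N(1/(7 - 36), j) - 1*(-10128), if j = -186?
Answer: 10012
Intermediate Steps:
X = -116 (X = -73 - 43 = -116)
N(Z, R) = -116
N(1/(7 - 36), j) - 1*(-10128) = -116 - 1*(-10128) = -116 + 10128 = 10012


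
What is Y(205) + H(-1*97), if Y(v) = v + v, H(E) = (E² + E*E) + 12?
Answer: 19240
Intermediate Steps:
H(E) = 12 + 2*E² (H(E) = (E² + E²) + 12 = 2*E² + 12 = 12 + 2*E²)
Y(v) = 2*v
Y(205) + H(-1*97) = 2*205 + (12 + 2*(-1*97)²) = 410 + (12 + 2*(-97)²) = 410 + (12 + 2*9409) = 410 + (12 + 18818) = 410 + 18830 = 19240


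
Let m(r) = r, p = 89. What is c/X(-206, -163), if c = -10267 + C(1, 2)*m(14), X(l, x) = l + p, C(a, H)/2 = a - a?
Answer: 10267/117 ≈ 87.752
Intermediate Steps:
C(a, H) = 0 (C(a, H) = 2*(a - a) = 2*0 = 0)
X(l, x) = 89 + l (X(l, x) = l + 89 = 89 + l)
c = -10267 (c = -10267 + 0*14 = -10267 + 0 = -10267)
c/X(-206, -163) = -10267/(89 - 206) = -10267/(-117) = -10267*(-1/117) = 10267/117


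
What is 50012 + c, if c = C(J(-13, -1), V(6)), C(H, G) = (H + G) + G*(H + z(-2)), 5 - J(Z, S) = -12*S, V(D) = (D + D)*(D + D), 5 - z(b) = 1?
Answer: 49717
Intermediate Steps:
z(b) = 4 (z(b) = 5 - 1*1 = 5 - 1 = 4)
V(D) = 4*D² (V(D) = (2*D)*(2*D) = 4*D²)
J(Z, S) = 5 + 12*S (J(Z, S) = 5 - (-12)*S = 5 + 12*S)
C(H, G) = G + H + G*(4 + H) (C(H, G) = (H + G) + G*(H + 4) = (G + H) + G*(4 + H) = G + H + G*(4 + H))
c = -295 (c = (5 + 12*(-1)) + 5*(4*6²) + (4*6²)*(5 + 12*(-1)) = (5 - 12) + 5*(4*36) + (4*36)*(5 - 12) = -7 + 5*144 + 144*(-7) = -7 + 720 - 1008 = -295)
50012 + c = 50012 - 295 = 49717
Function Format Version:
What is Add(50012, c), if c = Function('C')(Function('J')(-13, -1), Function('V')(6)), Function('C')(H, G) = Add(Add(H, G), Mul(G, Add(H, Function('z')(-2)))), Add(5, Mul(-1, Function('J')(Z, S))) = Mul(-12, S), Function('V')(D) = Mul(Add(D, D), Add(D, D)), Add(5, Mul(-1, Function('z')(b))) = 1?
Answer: 49717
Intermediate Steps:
Function('z')(b) = 4 (Function('z')(b) = Add(5, Mul(-1, 1)) = Add(5, -1) = 4)
Function('V')(D) = Mul(4, Pow(D, 2)) (Function('V')(D) = Mul(Mul(2, D), Mul(2, D)) = Mul(4, Pow(D, 2)))
Function('J')(Z, S) = Add(5, Mul(12, S)) (Function('J')(Z, S) = Add(5, Mul(-1, Mul(-12, S))) = Add(5, Mul(12, S)))
Function('C')(H, G) = Add(G, H, Mul(G, Add(4, H))) (Function('C')(H, G) = Add(Add(H, G), Mul(G, Add(H, 4))) = Add(Add(G, H), Mul(G, Add(4, H))) = Add(G, H, Mul(G, Add(4, H))))
c = -295 (c = Add(Add(5, Mul(12, -1)), Mul(5, Mul(4, Pow(6, 2))), Mul(Mul(4, Pow(6, 2)), Add(5, Mul(12, -1)))) = Add(Add(5, -12), Mul(5, Mul(4, 36)), Mul(Mul(4, 36), Add(5, -12))) = Add(-7, Mul(5, 144), Mul(144, -7)) = Add(-7, 720, -1008) = -295)
Add(50012, c) = Add(50012, -295) = 49717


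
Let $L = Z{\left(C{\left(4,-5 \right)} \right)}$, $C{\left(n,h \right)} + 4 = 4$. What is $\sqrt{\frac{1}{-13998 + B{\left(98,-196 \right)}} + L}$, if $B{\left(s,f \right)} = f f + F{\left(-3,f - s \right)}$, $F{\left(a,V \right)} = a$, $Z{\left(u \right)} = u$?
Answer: $\frac{\sqrt{24415}}{24415} \approx 0.0063999$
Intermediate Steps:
$C{\left(n,h \right)} = 0$ ($C{\left(n,h \right)} = -4 + 4 = 0$)
$L = 0$
$B{\left(s,f \right)} = -3 + f^{2}$ ($B{\left(s,f \right)} = f f - 3 = f^{2} - 3 = -3 + f^{2}$)
$\sqrt{\frac{1}{-13998 + B{\left(98,-196 \right)}} + L} = \sqrt{\frac{1}{-13998 - \left(3 - \left(-196\right)^{2}\right)} + 0} = \sqrt{\frac{1}{-13998 + \left(-3 + 38416\right)} + 0} = \sqrt{\frac{1}{-13998 + 38413} + 0} = \sqrt{\frac{1}{24415} + 0} = \sqrt{\frac{1}{24415}} = \frac{\sqrt{24415}}{24415}$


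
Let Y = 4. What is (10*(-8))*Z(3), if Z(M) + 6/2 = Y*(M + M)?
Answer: -1680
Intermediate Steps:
Z(M) = -3 + 8*M (Z(M) = -3 + 4*(M + M) = -3 + 4*(2*M) = -3 + 8*M)
(10*(-8))*Z(3) = (10*(-8))*(-3 + 8*3) = -80*(-3 + 24) = -80*21 = -1680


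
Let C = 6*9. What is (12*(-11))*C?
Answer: -7128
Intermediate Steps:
C = 54
(12*(-11))*C = (12*(-11))*54 = -132*54 = -7128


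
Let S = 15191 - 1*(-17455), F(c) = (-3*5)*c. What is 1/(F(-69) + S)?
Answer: 1/33681 ≈ 2.9690e-5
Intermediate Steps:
F(c) = -15*c
S = 32646 (S = 15191 + 17455 = 32646)
1/(F(-69) + S) = 1/(-15*(-69) + 32646) = 1/(1035 + 32646) = 1/33681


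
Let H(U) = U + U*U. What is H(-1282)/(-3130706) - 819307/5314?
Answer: -1286868107365/8318285842 ≈ -154.70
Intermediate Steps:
H(U) = U + U²
H(-1282)/(-3130706) - 819307/5314 = -1282*(1 - 1282)/(-3130706) - 819307/5314 = -1282*(-1281)*(-1/3130706) - 819307*1/5314 = 1642242*(-1/3130706) - 819307/5314 = -821121/1565353 - 819307/5314 = -1286868107365/8318285842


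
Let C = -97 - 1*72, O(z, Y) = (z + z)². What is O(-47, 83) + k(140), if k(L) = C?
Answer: 8667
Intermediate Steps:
O(z, Y) = 4*z² (O(z, Y) = (2*z)² = 4*z²)
C = -169 (C = -97 - 72 = -169)
k(L) = -169
O(-47, 83) + k(140) = 4*(-47)² - 169 = 4*2209 - 169 = 8836 - 169 = 8667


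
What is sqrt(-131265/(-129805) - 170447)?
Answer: I*sqrt(114876083179754)/25961 ≈ 412.85*I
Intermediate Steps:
sqrt(-131265/(-129805) - 170447) = sqrt(-131265*(-1/129805) - 170447) = sqrt(26253/25961 - 170447) = sqrt(-4424948314/25961) = I*sqrt(114876083179754)/25961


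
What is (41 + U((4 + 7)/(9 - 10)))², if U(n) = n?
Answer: 900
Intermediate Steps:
(41 + U((4 + 7)/(9 - 10)))² = (41 + (4 + 7)/(9 - 10))² = (41 + 11/(-1))² = (41 + 11*(-1))² = (41 - 11)² = 30² = 900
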